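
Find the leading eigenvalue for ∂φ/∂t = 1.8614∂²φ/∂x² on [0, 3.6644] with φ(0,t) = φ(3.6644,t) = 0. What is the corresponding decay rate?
Eigenvalues: λₙ = 1.8614n²π²/3.6644².
First three modes:
  n=1: λ₁ = 1.8614π²/3.6644² ≈ 1.368
  n=2: λ₂ = 7.4456π²/3.6644² ≈ 5.473 (4× faster decay)
  n=3: λ₃ = 16.7526π²/3.6644² ≈ 12.313 (9× faster decay)
As t → ∞, higher modes decay exponentially faster. The n=1 mode dominates: φ ~ c₁ sin(πx/3.6644) e^{-λ₁t}.
Decay rate: λ₁ = 1.8614π²/3.6644² ≈ 1.368.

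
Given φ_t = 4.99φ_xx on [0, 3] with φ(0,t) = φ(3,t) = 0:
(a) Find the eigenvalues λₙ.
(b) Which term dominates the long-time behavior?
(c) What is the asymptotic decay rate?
Eigenvalues: λₙ = 4.99n²π²/3².
First three modes:
  n=1: λ₁ = 4.99π²/3² ≈ 5.472
  n=2: λ₂ = 19.96π²/3² ≈ 21.889 (4× faster decay)
  n=3: λ₃ = 44.91π²/3² ≈ 49.249 (9× faster decay)
As t → ∞, higher modes decay exponentially faster. The n=1 mode dominates: φ ~ c₁ sin(πx/3) e^{-λ₁t}.
Decay rate: λ₁ = 4.99π²/3² ≈ 5.472.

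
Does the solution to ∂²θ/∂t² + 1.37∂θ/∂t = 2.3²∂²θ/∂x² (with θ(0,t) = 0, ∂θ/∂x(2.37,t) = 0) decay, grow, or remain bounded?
θ → 0. Damping (γ=1.37) dissipates energy; oscillations decay exponentially.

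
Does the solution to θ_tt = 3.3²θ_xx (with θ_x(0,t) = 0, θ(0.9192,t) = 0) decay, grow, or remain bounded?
θ oscillates (no decay). Energy is conserved; the solution oscillates indefinitely as standing waves.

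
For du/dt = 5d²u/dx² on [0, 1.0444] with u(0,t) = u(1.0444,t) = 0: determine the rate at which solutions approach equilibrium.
Eigenvalues: λₙ = 5n²π²/1.0444².
First three modes:
  n=1: λ₁ = 5π²/1.0444² ≈ 45.241
  n=2: λ₂ = 20π²/1.0444² ≈ 180.966 (4× faster decay)
  n=3: λ₃ = 45π²/1.0444² ≈ 407.173 (9× faster decay)
As t → ∞, higher modes decay exponentially faster. The n=1 mode dominates: u ~ c₁ sin(πx/1.0444) e^{-λ₁t}.
Decay rate: λ₁ = 5π²/1.0444² ≈ 45.241.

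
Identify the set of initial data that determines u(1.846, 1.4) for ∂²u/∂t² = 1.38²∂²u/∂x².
Domain of dependence: [-0.086, 3.778]. Signals travel at speed 1.38, so data within |x - 1.846| ≤ 1.38·1.4 = 1.932 can reach the point.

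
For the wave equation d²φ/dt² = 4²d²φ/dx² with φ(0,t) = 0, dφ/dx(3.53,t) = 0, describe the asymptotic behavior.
φ oscillates (no decay). Energy is conserved; the solution oscillates indefinitely as standing waves.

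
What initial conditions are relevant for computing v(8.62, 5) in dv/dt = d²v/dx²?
The entire real line. The heat equation has infinite propagation speed: any initial disturbance instantly affects all points (though exponentially small far away).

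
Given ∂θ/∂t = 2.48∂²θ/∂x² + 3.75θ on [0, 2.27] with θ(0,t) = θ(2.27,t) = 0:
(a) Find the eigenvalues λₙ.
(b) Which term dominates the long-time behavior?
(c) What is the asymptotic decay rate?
Eigenvalues: λₙ = 2.48n²π²/2.27² - 3.75.
First three modes:
  n=1: λ₁ = 2.48π²/2.27² - 3.75 ≈ 1
  n=2: λ₂ = 9.92π²/2.27² - 3.75 ≈ 15.25
  n=3: λ₃ = 22.32π²/2.27² - 3.75 ≈ 39.001
Since 2.48π²/2.27² ≈ 4.75 > 3.75, all λₙ > 0.
The n=1 mode decays slowest → dominates as t → ∞.
Asymptotic: θ ~ c₁ sin(πx/2.27) e^{-λ₁t} with decay rate λ₁ ≈ 1.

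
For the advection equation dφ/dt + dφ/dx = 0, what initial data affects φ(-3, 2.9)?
A single point: x = -5.9. The characteristic through (-3, 2.9) is x - 1t = const, so x = -3 - 1·2.9 = -5.9.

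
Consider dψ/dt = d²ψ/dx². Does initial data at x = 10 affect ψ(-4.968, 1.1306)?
Yes, for any finite x. The heat equation has infinite propagation speed, so all initial data affects all points at any t > 0.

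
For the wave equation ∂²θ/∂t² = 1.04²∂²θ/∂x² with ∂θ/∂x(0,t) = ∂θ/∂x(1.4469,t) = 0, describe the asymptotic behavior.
θ oscillates about a mean that drifts linearly in t (generically unbounded; no decay). There is no damping, so the nonconstant modes persist as standing waves (energy conserved, no decay). But with Neumann conditions at both ends the constant mode has eigenvalue 0: the spatial mean M(t) of θ satisfies M'' = 0, so M(t) = M(0) + M'(0)·t. Unless the initial velocity has zero mean (∫θ_t(x,0)dx = 0), the solution grows linearly in t (unbounded, though not exponentially); if it does have zero mean, the solution stays bounded and simply oscillates.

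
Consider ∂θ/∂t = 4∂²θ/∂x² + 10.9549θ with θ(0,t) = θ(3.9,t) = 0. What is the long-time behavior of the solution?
As t → ∞, θ grows unboundedly. Reaction dominates diffusion (r=10.9549 > κπ²/L²≈2.6); solution grows exponentially.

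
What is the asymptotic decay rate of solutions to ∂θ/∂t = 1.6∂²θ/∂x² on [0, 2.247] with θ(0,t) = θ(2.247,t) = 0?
Eigenvalues: λₙ = 1.6n²π²/2.247².
First three modes:
  n=1: λ₁ = 1.6π²/2.247² ≈ 3.128
  n=2: λ₂ = 6.4π²/2.247² ≈ 12.51 (4× faster decay)
  n=3: λ₃ = 14.4π²/2.247² ≈ 28.149 (9× faster decay)
As t → ∞, higher modes decay exponentially faster. The n=1 mode dominates: θ ~ c₁ sin(πx/2.247) e^{-λ₁t}.
Decay rate: λ₁ = 1.6π²/2.247² ≈ 3.128.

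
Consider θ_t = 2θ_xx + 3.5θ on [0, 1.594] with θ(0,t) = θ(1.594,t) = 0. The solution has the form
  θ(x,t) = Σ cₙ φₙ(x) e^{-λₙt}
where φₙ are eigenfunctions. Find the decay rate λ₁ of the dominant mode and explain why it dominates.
Eigenvalues: λₙ = 2n²π²/1.594² - 3.5.
First three modes:
  n=1: λ₁ = 2π²/1.594² - 3.5 ≈ 4.269
  n=2: λ₂ = 8π²/1.594² - 3.5 ≈ 27.575
  n=3: λ₃ = 18π²/1.594² - 3.5 ≈ 66.419
Since 2π²/1.594² ≈ 7.769 > 3.5, all λₙ > 0.
The n=1 mode decays slowest → dominates as t → ∞.
Asymptotic: θ ~ c₁ sin(πx/1.594) e^{-λ₁t} with decay rate λ₁ ≈ 4.269.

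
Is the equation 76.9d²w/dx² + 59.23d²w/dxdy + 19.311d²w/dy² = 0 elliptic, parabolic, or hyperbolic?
Computing B² - 4AC with A = 76.9, B = 59.23, C = 19.311: discriminant = -2431.8707 (negative). Answer: elliptic.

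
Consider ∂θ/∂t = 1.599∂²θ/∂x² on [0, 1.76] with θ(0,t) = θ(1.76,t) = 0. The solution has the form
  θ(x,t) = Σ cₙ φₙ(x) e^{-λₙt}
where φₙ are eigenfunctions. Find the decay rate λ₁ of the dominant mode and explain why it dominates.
Eigenvalues: λₙ = 1.599n²π²/1.76².
First three modes:
  n=1: λ₁ = 1.599π²/1.76² ≈ 5.095
  n=2: λ₂ = 6.396π²/1.76² ≈ 20.379 (4× faster decay)
  n=3: λ₃ = 14.391π²/1.76² ≈ 45.853 (9× faster decay)
As t → ∞, higher modes decay exponentially faster. The n=1 mode dominates: θ ~ c₁ sin(πx/1.76) e^{-λ₁t}.
Decay rate: λ₁ = 1.599π²/1.76² ≈ 5.095.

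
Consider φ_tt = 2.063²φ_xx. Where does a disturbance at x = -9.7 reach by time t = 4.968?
Domain of influence: [-19.948984, 0.548984]. Data at x = -9.7 spreads outward at speed 2.063.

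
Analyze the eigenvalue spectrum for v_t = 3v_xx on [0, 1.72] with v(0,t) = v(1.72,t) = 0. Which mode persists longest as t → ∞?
Eigenvalues: λₙ = 3n²π²/1.72².
First three modes:
  n=1: λ₁ = 3π²/1.72² ≈ 10.008
  n=2: λ₂ = 12π²/1.72² ≈ 40.034 (4× faster decay)
  n=3: λ₃ = 27π²/1.72² ≈ 90.075 (9× faster decay)
As t → ∞, higher modes decay exponentially faster. The n=1 mode dominates: v ~ c₁ sin(πx/1.72) e^{-λ₁t}.
Decay rate: λ₁ = 3π²/1.72² ≈ 10.008.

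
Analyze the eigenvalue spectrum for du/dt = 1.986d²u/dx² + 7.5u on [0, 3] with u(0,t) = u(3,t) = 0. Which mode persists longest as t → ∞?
Eigenvalues: λₙ = 1.986n²π²/3² - 7.5.
First three modes:
  n=1: λ₁ = 1.986π²/3² - 7.5 ≈ -5.322
  n=2: λ₂ = 7.944π²/3² - 7.5 ≈ 1.212
  n=3: λ₃ = 17.874π²/3² - 7.5 ≈ 12.101
Since 1.986π²/3² ≈ 2.178 < 7.5, λ₁ < 0.
The n=1 mode grows fastest (−λₙ is largest for n=1) → dominates.
Asymptotic: u ~ c₁ sin(πx/3) e^{5.322t} (exponential growth at rate −λ₁ ≈ 5.322).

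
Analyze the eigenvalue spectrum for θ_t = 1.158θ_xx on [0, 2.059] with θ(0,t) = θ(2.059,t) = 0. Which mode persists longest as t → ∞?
Eigenvalues: λₙ = 1.158n²π²/2.059².
First three modes:
  n=1: λ₁ = 1.158π²/2.059² ≈ 2.696
  n=2: λ₂ = 4.632π²/2.059² ≈ 10.783 (4× faster decay)
  n=3: λ₃ = 10.422π²/2.059² ≈ 24.263 (9× faster decay)
As t → ∞, higher modes decay exponentially faster. The n=1 mode dominates: θ ~ c₁ sin(πx/2.059) e^{-λ₁t}.
Decay rate: λ₁ = 1.158π²/2.059² ≈ 2.696.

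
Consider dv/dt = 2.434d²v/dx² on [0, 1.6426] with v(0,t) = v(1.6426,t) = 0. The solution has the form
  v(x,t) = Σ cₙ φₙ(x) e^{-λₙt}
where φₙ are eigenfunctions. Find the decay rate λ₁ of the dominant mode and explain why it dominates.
Eigenvalues: λₙ = 2.434n²π²/1.6426².
First three modes:
  n=1: λ₁ = 2.434π²/1.6426² ≈ 8.903
  n=2: λ₂ = 9.736π²/1.6426² ≈ 35.614 (4× faster decay)
  n=3: λ₃ = 21.906π²/1.6426² ≈ 80.131 (9× faster decay)
As t → ∞, higher modes decay exponentially faster. The n=1 mode dominates: v ~ c₁ sin(πx/1.6426) e^{-λ₁t}.
Decay rate: λ₁ = 2.434π²/1.6426² ≈ 8.903.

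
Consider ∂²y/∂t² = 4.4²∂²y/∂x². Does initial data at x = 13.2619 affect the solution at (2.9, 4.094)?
Yes. The domain of dependence is [-15.1136, 20.9136], and 13.2619 ∈ [-15.1136, 20.9136].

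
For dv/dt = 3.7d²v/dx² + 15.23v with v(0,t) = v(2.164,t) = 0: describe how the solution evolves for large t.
v grows unboundedly. Reaction dominates diffusion (r=15.23 > κπ²/L²≈7.8); solution grows exponentially.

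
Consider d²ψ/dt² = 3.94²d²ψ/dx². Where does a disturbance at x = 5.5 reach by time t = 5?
Domain of influence: [-14.2, 25.2]. Data at x = 5.5 spreads outward at speed 3.94.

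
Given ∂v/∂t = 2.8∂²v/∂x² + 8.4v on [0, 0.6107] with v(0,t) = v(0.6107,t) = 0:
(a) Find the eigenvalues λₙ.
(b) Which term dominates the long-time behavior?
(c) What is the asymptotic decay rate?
Eigenvalues: λₙ = 2.8n²π²/0.6107² - 8.4.
First three modes:
  n=1: λ₁ = 2.8π²/0.6107² - 8.4 ≈ 65.697
  n=2: λ₂ = 11.2π²/0.6107² - 8.4 ≈ 287.989
  n=3: λ₃ = 25.2π²/0.6107² - 8.4 ≈ 658.475
Since 2.8π²/0.6107² ≈ 74.097 > 8.4, all λₙ > 0.
The n=1 mode decays slowest → dominates as t → ∞.
Asymptotic: v ~ c₁ sin(πx/0.6107) e^{-λ₁t} with decay rate λ₁ ≈ 65.697.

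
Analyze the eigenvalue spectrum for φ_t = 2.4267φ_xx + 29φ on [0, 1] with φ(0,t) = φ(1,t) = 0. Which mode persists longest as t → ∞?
Eigenvalues: λₙ = 2.4267n²π²/1² - 29.
First three modes:
  n=1: λ₁ = 2.4267π² - 29 ≈ -5.049
  n=2: λ₂ = 9.7068π² - 29 ≈ 66.802
  n=3: λ₃ = 21.8403π² - 29 ≈ 186.555
Since 2.4267π² ≈ 23.951 < 29, λ₁ < 0.
The n=1 mode grows fastest (−λₙ is largest for n=1) → dominates.
Asymptotic: φ ~ c₁ sin(πx/1) e^{5.049t} (exponential growth at rate −λ₁ ≈ 5.049).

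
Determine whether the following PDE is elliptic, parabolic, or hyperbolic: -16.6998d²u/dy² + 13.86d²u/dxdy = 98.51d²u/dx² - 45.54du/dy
Rewriting in standard form: -98.51d²u/dx² + 13.86d²u/dxdy - 16.6998d²u/dy² + 45.54du/dy = 0. Coefficients: A = -98.51, B = 13.86, C = -16.6998. B² - 4AC = -6388.289592, which is negative, so the equation is elliptic.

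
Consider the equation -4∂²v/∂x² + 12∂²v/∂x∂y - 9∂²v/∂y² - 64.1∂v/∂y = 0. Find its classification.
Parabolic. (A = -4, B = 12, C = -9 gives B² - 4AC = 0.)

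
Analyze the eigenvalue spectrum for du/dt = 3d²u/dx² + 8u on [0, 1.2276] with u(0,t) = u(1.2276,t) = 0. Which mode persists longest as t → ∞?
Eigenvalues: λₙ = 3n²π²/1.2276² - 8.
First three modes:
  n=1: λ₁ = 3π²/1.2276² - 8 ≈ 11.647
  n=2: λ₂ = 12π²/1.2276² - 8 ≈ 70.59
  n=3: λ₃ = 27π²/1.2276² - 8 ≈ 168.827
Since 3π²/1.2276² ≈ 19.647 > 8, all λₙ > 0.
The n=1 mode decays slowest → dominates as t → ∞.
Asymptotic: u ~ c₁ sin(πx/1.2276) e^{-λ₁t} with decay rate λ₁ ≈ 11.647.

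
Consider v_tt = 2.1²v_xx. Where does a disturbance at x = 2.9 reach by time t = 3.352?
Domain of influence: [-4.1392, 9.9392]. Data at x = 2.9 spreads outward at speed 2.1.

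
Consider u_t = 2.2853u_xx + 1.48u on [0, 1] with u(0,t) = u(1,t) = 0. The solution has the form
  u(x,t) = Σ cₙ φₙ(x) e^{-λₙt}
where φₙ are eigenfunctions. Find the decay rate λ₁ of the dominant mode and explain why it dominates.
Eigenvalues: λₙ = 2.2853n²π²/1² - 1.48.
First three modes:
  n=1: λ₁ = 2.2853π² - 1.48 ≈ 21.075
  n=2: λ₂ = 9.1412π² - 1.48 ≈ 88.74
  n=3: λ₃ = 20.5677π² - 1.48 ≈ 201.515
Since 2.2853π² ≈ 22.555 > 1.48, all λₙ > 0.
The n=1 mode decays slowest → dominates as t → ∞.
Asymptotic: u ~ c₁ sin(πx/1) e^{-λ₁t} with decay rate λ₁ ≈ 21.075.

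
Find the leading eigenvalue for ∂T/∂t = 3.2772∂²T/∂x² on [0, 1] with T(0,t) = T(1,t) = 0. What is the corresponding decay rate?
Eigenvalues: λₙ = 3.2772n²π².
First three modes:
  n=1: λ₁ = 3.2772π² ≈ 32.345
  n=2: λ₂ = 13.1088π² ≈ 129.379 (4× faster decay)
  n=3: λ₃ = 29.4948π² ≈ 291.102 (9× faster decay)
As t → ∞, higher modes decay exponentially faster. The n=1 mode dominates: T ~ c₁ sin(πx) e^{-λ₁t}.
Decay rate: λ₁ = 3.2772π² ≈ 32.345.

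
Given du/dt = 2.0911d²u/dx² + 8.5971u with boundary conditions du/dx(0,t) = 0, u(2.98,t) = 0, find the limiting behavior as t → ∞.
u grows unboundedly. Reaction dominates diffusion (r=8.5971 > κπ²/(4L²)≈0.58); solution grows exponentially.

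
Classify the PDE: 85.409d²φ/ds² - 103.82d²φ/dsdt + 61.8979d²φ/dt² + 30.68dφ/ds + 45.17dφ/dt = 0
A = 85.409, B = -103.82, C = 61.8979. Discriminant B² - 4AC = -10367.9585644. Since -10367.9585644 < 0, elliptic.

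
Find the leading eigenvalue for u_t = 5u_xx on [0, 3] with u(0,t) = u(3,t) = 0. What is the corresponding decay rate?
Eigenvalues: λₙ = 5n²π²/3².
First three modes:
  n=1: λ₁ = 5π²/3² ≈ 5.483
  n=2: λ₂ = 20π²/3² ≈ 21.932 (4× faster decay)
  n=3: λ₃ = 45π²/3² ≈ 49.348 (9× faster decay)
As t → ∞, higher modes decay exponentially faster. The n=1 mode dominates: u ~ c₁ sin(πx/3) e^{-λ₁t}.
Decay rate: λ₁ = 5π²/3² ≈ 5.483.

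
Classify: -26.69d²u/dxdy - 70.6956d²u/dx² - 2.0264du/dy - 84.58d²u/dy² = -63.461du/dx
Rewriting in standard form: -70.6956d²u/dx² - 26.69d²u/dxdy - 84.58d²u/dy² + 63.461du/dx - 2.0264du/dy = 0. Elliptic (discriminant = -23205.379292).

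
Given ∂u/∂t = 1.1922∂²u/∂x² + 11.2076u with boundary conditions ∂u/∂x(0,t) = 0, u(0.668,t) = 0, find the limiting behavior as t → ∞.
u grows unboundedly. Reaction dominates diffusion (r=11.2076 > κπ²/(4L²)≈6.59); solution grows exponentially.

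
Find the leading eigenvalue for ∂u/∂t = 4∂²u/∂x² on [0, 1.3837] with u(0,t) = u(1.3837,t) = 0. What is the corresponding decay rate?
Eigenvalues: λₙ = 4n²π²/1.3837².
First three modes:
  n=1: λ₁ = 4π²/1.3837² ≈ 20.619
  n=2: λ₂ = 16π²/1.3837² ≈ 82.478 (4× faster decay)
  n=3: λ₃ = 36π²/1.3837² ≈ 185.575 (9× faster decay)
As t → ∞, higher modes decay exponentially faster. The n=1 mode dominates: u ~ c₁ sin(πx/1.3837) e^{-λ₁t}.
Decay rate: λ₁ = 4π²/1.3837² ≈ 20.619.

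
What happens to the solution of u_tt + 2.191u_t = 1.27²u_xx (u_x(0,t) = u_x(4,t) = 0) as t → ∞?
u → constant (steady state). Damping (γ=2.191) dissipates the nonconstant modes; with Neumann BCs the spatial average obeys M''+γM'=0 and tends to a finite limit.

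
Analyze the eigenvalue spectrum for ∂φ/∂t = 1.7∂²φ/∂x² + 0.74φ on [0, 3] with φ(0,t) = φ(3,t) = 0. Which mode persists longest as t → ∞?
Eigenvalues: λₙ = 1.7n²π²/3² - 0.74.
First three modes:
  n=1: λ₁ = 1.7π²/3² - 0.74 ≈ 1.124
  n=2: λ₂ = 6.8π²/3² - 0.74 ≈ 6.717
  n=3: λ₃ = 15.3π²/3² - 0.74 ≈ 16.038
Since 1.7π²/3² ≈ 1.864 > 0.74, all λₙ > 0.
The n=1 mode decays slowest → dominates as t → ∞.
Asymptotic: φ ~ c₁ sin(πx/3) e^{-λ₁t} with decay rate λ₁ ≈ 1.124.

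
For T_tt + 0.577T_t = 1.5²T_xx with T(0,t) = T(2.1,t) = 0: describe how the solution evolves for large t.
T → 0. Damping (γ=0.577) dissipates energy; oscillations decay exponentially.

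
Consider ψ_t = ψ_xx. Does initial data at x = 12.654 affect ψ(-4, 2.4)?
Yes, for any finite x. The heat equation has infinite propagation speed, so all initial data affects all points at any t > 0.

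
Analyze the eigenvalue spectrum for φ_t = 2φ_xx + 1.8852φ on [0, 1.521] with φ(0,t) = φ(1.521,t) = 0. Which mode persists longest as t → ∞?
Eigenvalues: λₙ = 2n²π²/1.521² - 1.8852.
First three modes:
  n=1: λ₁ = 2π²/1.521² - 1.8852 ≈ 6.647
  n=2: λ₂ = 8π²/1.521² - 1.8852 ≈ 32.244
  n=3: λ₃ = 18π²/1.521² - 1.8852 ≈ 74.906
Since 2π²/1.521² ≈ 8.532 > 1.8852, all λₙ > 0.
The n=1 mode decays slowest → dominates as t → ∞.
Asymptotic: φ ~ c₁ sin(πx/1.521) e^{-λ₁t} with decay rate λ₁ ≈ 6.647.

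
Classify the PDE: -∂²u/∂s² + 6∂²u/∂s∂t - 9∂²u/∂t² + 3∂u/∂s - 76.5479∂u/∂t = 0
A = -1, B = 6, C = -9. Discriminant B² - 4AC = 0. Since 0 = 0, parabolic.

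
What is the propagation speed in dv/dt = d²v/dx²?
Infinite. The heat equation is parabolic, not hyperbolic, so disturbances propagate instantly.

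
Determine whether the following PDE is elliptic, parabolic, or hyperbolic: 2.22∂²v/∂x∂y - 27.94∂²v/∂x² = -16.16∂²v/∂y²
Rewriting in standard form: -27.94∂²v/∂x² + 2.22∂²v/∂x∂y + 16.16∂²v/∂y² = 0. Coefficients: A = -27.94, B = 2.22, C = 16.16. B² - 4AC = 1810.97, which is positive, so the equation is hyperbolic.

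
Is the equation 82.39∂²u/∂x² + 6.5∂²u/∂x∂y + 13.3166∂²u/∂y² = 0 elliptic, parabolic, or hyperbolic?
Computing B² - 4AC with A = 82.39, B = 6.5, C = 13.3166: discriminant = -4346.368696 (negative). Answer: elliptic.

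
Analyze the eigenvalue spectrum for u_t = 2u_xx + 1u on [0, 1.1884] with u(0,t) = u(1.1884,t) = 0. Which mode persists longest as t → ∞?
Eigenvalues: λₙ = 2n²π²/1.1884² - 1.
First three modes:
  n=1: λ₁ = 2π²/1.1884² - 1 ≈ 12.977
  n=2: λ₂ = 8π²/1.1884² - 1 ≈ 54.907
  n=3: λ₃ = 18π²/1.1884² - 1 ≈ 124.79
Since 2π²/1.1884² ≈ 13.977 > 1, all λₙ > 0.
The n=1 mode decays slowest → dominates as t → ∞.
Asymptotic: u ~ c₁ sin(πx/1.1884) e^{-λ₁t} with decay rate λ₁ ≈ 12.977.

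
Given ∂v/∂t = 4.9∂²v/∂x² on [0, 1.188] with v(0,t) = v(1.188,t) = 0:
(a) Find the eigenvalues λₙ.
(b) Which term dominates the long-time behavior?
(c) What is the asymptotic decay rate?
Eigenvalues: λₙ = 4.9n²π²/1.188².
First three modes:
  n=1: λ₁ = 4.9π²/1.188² ≈ 34.266
  n=2: λ₂ = 19.6π²/1.188² ≈ 137.064 (4× faster decay)
  n=3: λ₃ = 44.1π²/1.188² ≈ 308.394 (9× faster decay)
As t → ∞, higher modes decay exponentially faster. The n=1 mode dominates: v ~ c₁ sin(πx/1.188) e^{-λ₁t}.
Decay rate: λ₁ = 4.9π²/1.188² ≈ 34.266.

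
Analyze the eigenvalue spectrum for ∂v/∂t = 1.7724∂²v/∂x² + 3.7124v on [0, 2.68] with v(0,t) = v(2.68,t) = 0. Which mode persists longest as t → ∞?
Eigenvalues: λₙ = 1.7724n²π²/2.68² - 3.7124.
First three modes:
  n=1: λ₁ = 1.7724π²/2.68² - 3.7124 ≈ -1.277
  n=2: λ₂ = 7.0896π²/2.68² - 3.7124 ≈ 6.03
  n=3: λ₃ = 15.9516π²/2.68² - 3.7124 ≈ 18.207
Since 1.7724π²/2.68² ≈ 2.436 < 3.7124, λ₁ < 0.
The n=1 mode grows fastest (−λₙ is largest for n=1) → dominates.
Asymptotic: v ~ c₁ sin(πx/2.68) e^{1.277t} (exponential growth at rate −λ₁ ≈ 1.277).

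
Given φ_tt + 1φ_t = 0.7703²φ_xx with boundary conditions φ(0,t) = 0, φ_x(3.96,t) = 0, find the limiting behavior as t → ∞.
φ → 0. Damping (γ=1) dissipates energy; oscillations decay exponentially.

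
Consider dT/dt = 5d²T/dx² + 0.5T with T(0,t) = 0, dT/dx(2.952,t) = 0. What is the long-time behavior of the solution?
As t → ∞, T → 0. Diffusion dominates reaction (r=0.5 < κπ²/(4L²)≈1.42); solution decays.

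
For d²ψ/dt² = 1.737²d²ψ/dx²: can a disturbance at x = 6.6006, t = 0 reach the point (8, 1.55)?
Yes. The domain of dependence is [5.30765, 10.69235], and 6.6006 ∈ [5.30765, 10.69235].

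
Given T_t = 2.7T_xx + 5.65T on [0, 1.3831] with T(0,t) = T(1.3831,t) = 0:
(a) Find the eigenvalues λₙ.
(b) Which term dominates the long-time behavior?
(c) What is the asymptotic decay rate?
Eigenvalues: λₙ = 2.7n²π²/1.3831² - 5.65.
First three modes:
  n=1: λ₁ = 2.7π²/1.3831² - 5.65 ≈ 8.28
  n=2: λ₂ = 10.8π²/1.3831² - 5.65 ≈ 50.071
  n=3: λ₃ = 24.3π²/1.3831² - 5.65 ≈ 119.722
Since 2.7π²/1.3831² ≈ 13.93 > 5.65, all λₙ > 0.
The n=1 mode decays slowest → dominates as t → ∞.
Asymptotic: T ~ c₁ sin(πx/1.3831) e^{-λ₁t} with decay rate λ₁ ≈ 8.28.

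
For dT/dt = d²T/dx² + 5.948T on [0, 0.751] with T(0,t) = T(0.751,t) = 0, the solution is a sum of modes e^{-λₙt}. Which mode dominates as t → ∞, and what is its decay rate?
Eigenvalues: λₙ = n²π²/0.751² - 5.948.
First three modes:
  n=1: λ₁ = π²/0.751² - 5.948 ≈ 11.551
  n=2: λ₂ = 4π²/0.751² - 5.948 ≈ 64.049
  n=3: λ₃ = 9π²/0.751² - 5.948 ≈ 151.545
Since π²/0.751² ≈ 17.499 > 5.948, all λₙ > 0.
The n=1 mode decays slowest → dominates as t → ∞.
Asymptotic: T ~ c₁ sin(πx/0.751) e^{-λ₁t} with decay rate λ₁ ≈ 11.551.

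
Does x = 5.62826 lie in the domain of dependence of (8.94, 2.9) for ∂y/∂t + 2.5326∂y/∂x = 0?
No. Only data at x = 1.59546 affects (8.94, 2.9). Advection has one-way propagation along characteristics.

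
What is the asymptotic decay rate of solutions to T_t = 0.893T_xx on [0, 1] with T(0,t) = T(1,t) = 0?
Eigenvalues: λₙ = 0.893n²π².
First three modes:
  n=1: λ₁ = 0.893π² ≈ 8.814
  n=2: λ₂ = 3.572π² ≈ 35.254 (4× faster decay)
  n=3: λ₃ = 8.037π² ≈ 79.322 (9× faster decay)
As t → ∞, higher modes decay exponentially faster. The n=1 mode dominates: T ~ c₁ sin(πx) e^{-λ₁t}.
Decay rate: λ₁ = 0.893π² ≈ 8.814.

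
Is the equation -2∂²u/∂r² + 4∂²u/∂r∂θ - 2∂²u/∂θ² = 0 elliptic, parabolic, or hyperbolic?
Computing B² - 4AC with A = -2, B = 4, C = -2: discriminant = 0 (zero). Answer: parabolic.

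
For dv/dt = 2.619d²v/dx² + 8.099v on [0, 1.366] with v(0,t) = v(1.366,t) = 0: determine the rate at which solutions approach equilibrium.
Eigenvalues: λₙ = 2.619n²π²/1.366² - 8.099.
First three modes:
  n=1: λ₁ = 2.619π²/1.366² - 8.099 ≈ 5.754
  n=2: λ₂ = 10.476π²/1.366² - 8.099 ≈ 47.312
  n=3: λ₃ = 23.571π²/1.366² - 8.099 ≈ 116.575
Since 2.619π²/1.366² ≈ 13.853 > 8.099, all λₙ > 0.
The n=1 mode decays slowest → dominates as t → ∞.
Asymptotic: v ~ c₁ sin(πx/1.366) e^{-λ₁t} with decay rate λ₁ ≈ 5.754.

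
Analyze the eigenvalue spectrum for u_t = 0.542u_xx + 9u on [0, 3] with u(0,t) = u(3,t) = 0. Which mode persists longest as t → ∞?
Eigenvalues: λₙ = 0.542n²π²/3² - 9.
First three modes:
  n=1: λ₁ = 0.542π²/3² - 9 ≈ -8.406
  n=2: λ₂ = 2.168π²/3² - 9 ≈ -6.623
  n=3: λ₃ = 4.878π²/3² - 9 ≈ -3.651
Since 0.542π²/3² ≈ 0.594 < 9, λ₁ < 0.
The n=1 mode grows fastest (−λₙ is largest for n=1) → dominates.
Asymptotic: u ~ c₁ sin(πx/3) e^{8.406t} (exponential growth at rate −λ₁ ≈ 8.406).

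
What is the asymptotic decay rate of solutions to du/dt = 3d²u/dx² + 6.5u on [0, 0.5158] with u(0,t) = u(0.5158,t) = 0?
Eigenvalues: λₙ = 3n²π²/0.5158² - 6.5.
First three modes:
  n=1: λ₁ = 3π²/0.5158² - 6.5 ≈ 104.791
  n=2: λ₂ = 12π²/0.5158² - 6.5 ≈ 438.662
  n=3: λ₃ = 27π²/0.5158² - 6.5 ≈ 995.115
Since 3π²/0.5158² ≈ 111.291 > 6.5, all λₙ > 0.
The n=1 mode decays slowest → dominates as t → ∞.
Asymptotic: u ~ c₁ sin(πx/0.5158) e^{-λ₁t} with decay rate λ₁ ≈ 104.791.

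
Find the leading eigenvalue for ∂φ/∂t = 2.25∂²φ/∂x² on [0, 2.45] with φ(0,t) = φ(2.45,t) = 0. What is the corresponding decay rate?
Eigenvalues: λₙ = 2.25n²π²/2.45².
First three modes:
  n=1: λ₁ = 2.25π²/2.45² ≈ 3.7
  n=2: λ₂ = 9π²/2.45² ≈ 14.798 (4× faster decay)
  n=3: λ₃ = 20.25π²/2.45² ≈ 33.296 (9× faster decay)
As t → ∞, higher modes decay exponentially faster. The n=1 mode dominates: φ ~ c₁ sin(πx/2.45) e^{-λ₁t}.
Decay rate: λ₁ = 2.25π²/2.45² ≈ 3.7.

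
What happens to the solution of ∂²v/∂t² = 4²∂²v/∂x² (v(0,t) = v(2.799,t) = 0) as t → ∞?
v oscillates (no decay). Energy is conserved; the solution oscillates indefinitely as standing waves.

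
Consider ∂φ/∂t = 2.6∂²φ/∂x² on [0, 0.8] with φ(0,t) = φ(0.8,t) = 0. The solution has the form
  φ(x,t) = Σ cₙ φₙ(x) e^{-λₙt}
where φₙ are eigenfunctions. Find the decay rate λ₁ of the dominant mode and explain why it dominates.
Eigenvalues: λₙ = 2.6n²π²/0.8².
First three modes:
  n=1: λ₁ = 2.6π²/0.8² ≈ 40.095
  n=2: λ₂ = 10.4π²/0.8² ≈ 160.381 (4× faster decay)
  n=3: λ₃ = 23.4π²/0.8² ≈ 360.857 (9× faster decay)
As t → ∞, higher modes decay exponentially faster. The n=1 mode dominates: φ ~ c₁ sin(πx/0.8) e^{-λ₁t}.
Decay rate: λ₁ = 2.6π²/0.8² ≈ 40.095.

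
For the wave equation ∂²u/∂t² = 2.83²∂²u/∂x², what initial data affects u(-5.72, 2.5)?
Domain of dependence: [-12.795, 1.355]. Signals travel at speed 2.83, so data within |x - -5.72| ≤ 2.83·2.5 = 7.075 can reach the point.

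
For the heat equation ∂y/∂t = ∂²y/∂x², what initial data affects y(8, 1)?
The entire real line. The heat equation has infinite propagation speed: any initial disturbance instantly affects all points (though exponentially small far away).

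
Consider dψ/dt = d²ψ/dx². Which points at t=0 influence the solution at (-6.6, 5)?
The entire real line. The heat equation has infinite propagation speed: any initial disturbance instantly affects all points (though exponentially small far away).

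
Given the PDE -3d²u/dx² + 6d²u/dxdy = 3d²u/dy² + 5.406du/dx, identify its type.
Rewriting in standard form: -3d²u/dx² + 6d²u/dxdy - 3d²u/dy² - 5.406du/dx = 0. The second-order coefficients are A = -3, B = 6, C = -3. Since B² - 4AC = 0 = 0, this is a parabolic PDE.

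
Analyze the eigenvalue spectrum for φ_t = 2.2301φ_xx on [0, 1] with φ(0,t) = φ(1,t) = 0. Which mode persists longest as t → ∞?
Eigenvalues: λₙ = 2.2301n²π².
First three modes:
  n=1: λ₁ = 2.2301π² ≈ 22.01
  n=2: λ₂ = 8.9204π² ≈ 88.041 (4× faster decay)
  n=3: λ₃ = 20.0709π² ≈ 198.092 (9× faster decay)
As t → ∞, higher modes decay exponentially faster. The n=1 mode dominates: φ ~ c₁ sin(πx) e^{-λ₁t}.
Decay rate: λ₁ = 2.2301π² ≈ 22.01.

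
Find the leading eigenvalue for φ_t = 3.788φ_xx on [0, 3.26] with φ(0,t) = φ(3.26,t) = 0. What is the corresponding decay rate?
Eigenvalues: λₙ = 3.788n²π²/3.26².
First three modes:
  n=1: λ₁ = 3.788π²/3.26² ≈ 3.518
  n=2: λ₂ = 15.152π²/3.26² ≈ 14.071 (4× faster decay)
  n=3: λ₃ = 34.092π²/3.26² ≈ 31.66 (9× faster decay)
As t → ∞, higher modes decay exponentially faster. The n=1 mode dominates: φ ~ c₁ sin(πx/3.26) e^{-λ₁t}.
Decay rate: λ₁ = 3.788π²/3.26² ≈ 3.518.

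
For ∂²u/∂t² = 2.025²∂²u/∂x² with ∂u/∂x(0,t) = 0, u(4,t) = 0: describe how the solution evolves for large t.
u oscillates (no decay). Energy is conserved; the solution oscillates indefinitely as standing waves.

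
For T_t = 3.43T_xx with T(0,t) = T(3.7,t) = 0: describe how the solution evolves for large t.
T → 0. Heat diffuses out through both boundaries.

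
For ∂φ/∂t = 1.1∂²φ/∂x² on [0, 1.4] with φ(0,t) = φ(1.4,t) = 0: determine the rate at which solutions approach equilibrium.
Eigenvalues: λₙ = 1.1n²π²/1.4².
First three modes:
  n=1: λ₁ = 1.1π²/1.4² ≈ 5.539
  n=2: λ₂ = 4.4π²/1.4² ≈ 22.156 (4× faster decay)
  n=3: λ₃ = 9.9π²/1.4² ≈ 49.852 (9× faster decay)
As t → ∞, higher modes decay exponentially faster. The n=1 mode dominates: φ ~ c₁ sin(πx/1.4) e^{-λ₁t}.
Decay rate: λ₁ = 1.1π²/1.4² ≈ 5.539.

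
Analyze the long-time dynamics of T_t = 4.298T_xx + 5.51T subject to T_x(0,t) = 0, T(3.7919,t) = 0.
Long-time behavior: T grows unboundedly. Reaction dominates diffusion (r=5.51 > κπ²/(4L²)≈0.74); solution grows exponentially.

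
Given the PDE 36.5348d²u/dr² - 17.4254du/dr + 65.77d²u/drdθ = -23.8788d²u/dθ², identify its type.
Rewriting in standard form: 36.5348d²u/dr² + 65.77d²u/drdθ + 23.8788d²u/dθ² - 17.4254du/dr = 0. The second-order coefficients are A = 36.5348, B = 65.77, C = 23.8788. Since B² - 4AC = 836.06417104 > 0, this is a hyperbolic PDE.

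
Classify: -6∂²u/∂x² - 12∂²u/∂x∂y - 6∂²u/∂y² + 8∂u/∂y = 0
Parabolic (discriminant = 0).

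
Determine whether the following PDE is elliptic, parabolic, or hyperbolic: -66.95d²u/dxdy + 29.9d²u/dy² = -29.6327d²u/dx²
Rewriting in standard form: 29.6327d²u/dx² - 66.95d²u/dxdy + 29.9d²u/dy² = 0. Coefficients: A = 29.6327, B = -66.95, C = 29.9. B² - 4AC = 938.23158, which is positive, so the equation is hyperbolic.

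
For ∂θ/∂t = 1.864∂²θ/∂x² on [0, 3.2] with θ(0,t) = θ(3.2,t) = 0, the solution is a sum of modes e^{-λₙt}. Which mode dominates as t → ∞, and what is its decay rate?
Eigenvalues: λₙ = 1.864n²π²/3.2².
First three modes:
  n=1: λ₁ = 1.864π²/3.2² ≈ 1.797
  n=2: λ₂ = 7.456π²/3.2² ≈ 7.186 (4× faster decay)
  n=3: λ₃ = 16.776π²/3.2² ≈ 16.169 (9× faster decay)
As t → ∞, higher modes decay exponentially faster. The n=1 mode dominates: θ ~ c₁ sin(πx/3.2) e^{-λ₁t}.
Decay rate: λ₁ = 1.864π²/3.2² ≈ 1.797.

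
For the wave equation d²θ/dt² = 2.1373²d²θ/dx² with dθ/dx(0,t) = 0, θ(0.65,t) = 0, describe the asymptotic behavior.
θ oscillates (no decay). Energy is conserved; the solution oscillates indefinitely as standing waves.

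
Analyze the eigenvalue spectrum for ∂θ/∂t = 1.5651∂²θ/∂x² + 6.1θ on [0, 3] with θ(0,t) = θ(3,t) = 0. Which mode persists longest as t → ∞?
Eigenvalues: λₙ = 1.5651n²π²/3² - 6.1.
First three modes:
  n=1: λ₁ = 1.5651π²/3² - 6.1 ≈ -4.384
  n=2: λ₂ = 6.2604π²/3² - 6.1 ≈ 0.765
  n=3: λ₃ = 14.0859π²/3² - 6.1 ≈ 9.347
Since 1.5651π²/3² ≈ 1.716 < 6.1, λ₁ < 0.
The n=1 mode grows fastest (−λₙ is largest for n=1) → dominates.
Asymptotic: θ ~ c₁ sin(πx/3) e^{4.384t} (exponential growth at rate −λ₁ ≈ 4.384).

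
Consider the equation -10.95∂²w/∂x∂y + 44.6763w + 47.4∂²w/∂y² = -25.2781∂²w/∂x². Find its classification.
Rewriting in standard form: 25.2781∂²w/∂x² - 10.95∂²w/∂x∂y + 47.4∂²w/∂y² + 44.6763w = 0. Elliptic. (A = 25.2781, B = -10.95, C = 47.4 gives B² - 4AC = -4672.82526.)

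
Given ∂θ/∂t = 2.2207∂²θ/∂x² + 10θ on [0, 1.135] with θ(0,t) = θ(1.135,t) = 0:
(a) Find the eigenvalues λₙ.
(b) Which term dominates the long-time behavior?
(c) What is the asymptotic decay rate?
Eigenvalues: λₙ = 2.2207n²π²/1.135² - 10.
First three modes:
  n=1: λ₁ = 2.2207π²/1.135² - 10 ≈ 7.014
  n=2: λ₂ = 8.8828π²/1.135² - 10 ≈ 58.055
  n=3: λ₃ = 19.9863π²/1.135² - 10 ≈ 143.123
Since 2.2207π²/1.135² ≈ 17.014 > 10, all λₙ > 0.
The n=1 mode decays slowest → dominates as t → ∞.
Asymptotic: θ ~ c₁ sin(πx/1.135) e^{-λ₁t} with decay rate λ₁ ≈ 7.014.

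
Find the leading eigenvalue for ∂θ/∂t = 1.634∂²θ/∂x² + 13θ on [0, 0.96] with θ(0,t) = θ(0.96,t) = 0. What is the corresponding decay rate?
Eigenvalues: λₙ = 1.634n²π²/0.96² - 13.
First three modes:
  n=1: λ₁ = 1.634π²/0.96² - 13 ≈ 4.499
  n=2: λ₂ = 6.536π²/0.96² - 13 ≈ 56.995
  n=3: λ₃ = 14.706π²/0.96² - 13 ≈ 144.49
Since 1.634π²/0.96² ≈ 17.499 > 13, all λₙ > 0.
The n=1 mode decays slowest → dominates as t → ∞.
Asymptotic: θ ~ c₁ sin(πx/0.96) e^{-λ₁t} with decay rate λ₁ ≈ 4.499.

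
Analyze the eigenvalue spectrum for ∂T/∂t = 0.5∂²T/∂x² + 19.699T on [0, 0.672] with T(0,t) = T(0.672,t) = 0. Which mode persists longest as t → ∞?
Eigenvalues: λₙ = 0.5n²π²/0.672² - 19.699.
First three modes:
  n=1: λ₁ = 0.5π²/0.672² - 19.699 ≈ -8.771
  n=2: λ₂ = 2π²/0.672² - 19.699 ≈ 24.012
  n=3: λ₃ = 4.5π²/0.672² - 19.699 ≈ 78.651
Since 0.5π²/0.672² ≈ 10.928 < 19.699, λ₁ < 0.
The n=1 mode grows fastest (−λₙ is largest for n=1) → dominates.
Asymptotic: T ~ c₁ sin(πx/0.672) e^{8.771t} (exponential growth at rate −λ₁ ≈ 8.771).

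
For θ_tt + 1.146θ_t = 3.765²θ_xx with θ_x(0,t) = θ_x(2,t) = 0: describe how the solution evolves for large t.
θ → constant (steady state). Damping (γ=1.146) dissipates the nonconstant modes; with Neumann BCs the spatial average obeys M''+γM'=0 and tends to a finite limit.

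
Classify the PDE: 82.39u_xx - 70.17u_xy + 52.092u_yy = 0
A = 82.39, B = -70.17, C = 52.092. Discriminant B² - 4AC = -12243.61062. Since -12243.61062 < 0, elliptic.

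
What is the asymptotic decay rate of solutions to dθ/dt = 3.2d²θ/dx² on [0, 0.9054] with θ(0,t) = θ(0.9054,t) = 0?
Eigenvalues: λₙ = 3.2n²π²/0.9054².
First three modes:
  n=1: λ₁ = 3.2π²/0.9054² ≈ 38.527
  n=2: λ₂ = 12.8π²/0.9054² ≈ 154.109 (4× faster decay)
  n=3: λ₃ = 28.8π²/0.9054² ≈ 346.746 (9× faster decay)
As t → ∞, higher modes decay exponentially faster. The n=1 mode dominates: θ ~ c₁ sin(πx/0.9054) e^{-λ₁t}.
Decay rate: λ₁ = 3.2π²/0.9054² ≈ 38.527.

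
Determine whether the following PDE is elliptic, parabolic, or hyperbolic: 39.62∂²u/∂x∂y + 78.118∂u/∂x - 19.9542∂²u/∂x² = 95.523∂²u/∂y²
Rewriting in standard form: -19.9542∂²u/∂x² + 39.62∂²u/∂x∂y - 95.523∂²u/∂y² + 78.118∂u/∂x = 0. Coefficients: A = -19.9542, B = 39.62, C = -95.523. B² - 4AC = -6054.5957864, which is negative, so the equation is elliptic.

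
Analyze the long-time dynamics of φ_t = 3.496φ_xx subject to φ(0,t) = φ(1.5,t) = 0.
Long-time behavior: φ → 0. Heat diffuses out through both boundaries.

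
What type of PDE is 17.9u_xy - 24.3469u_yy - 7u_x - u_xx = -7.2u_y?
Rewriting in standard form: -u_xx + 17.9u_xy - 24.3469u_yy - 7u_x + 7.2u_y = 0. With A = -1, B = 17.9, C = -24.3469, the discriminant is 223.0224. This is a hyperbolic PDE.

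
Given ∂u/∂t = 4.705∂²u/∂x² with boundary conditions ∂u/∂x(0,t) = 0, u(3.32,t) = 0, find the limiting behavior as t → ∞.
u → 0. Heat escapes through the Dirichlet boundary.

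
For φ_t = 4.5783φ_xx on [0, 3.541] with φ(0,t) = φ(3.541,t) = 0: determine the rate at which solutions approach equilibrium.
Eigenvalues: λₙ = 4.5783n²π²/3.541².
First three modes:
  n=1: λ₁ = 4.5783π²/3.541² ≈ 3.604
  n=2: λ₂ = 18.3132π²/3.541² ≈ 14.415 (4× faster decay)
  n=3: λ₃ = 41.2047π²/3.541² ≈ 32.434 (9× faster decay)
As t → ∞, higher modes decay exponentially faster. The n=1 mode dominates: φ ~ c₁ sin(πx/3.541) e^{-λ₁t}.
Decay rate: λ₁ = 4.5783π²/3.541² ≈ 3.604.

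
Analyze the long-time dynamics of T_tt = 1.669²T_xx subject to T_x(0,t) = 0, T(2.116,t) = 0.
Long-time behavior: T oscillates (no decay). Energy is conserved; the solution oscillates indefinitely as standing waves.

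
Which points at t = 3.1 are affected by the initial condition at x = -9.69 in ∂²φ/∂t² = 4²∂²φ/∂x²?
Domain of influence: [-22.09, 2.71]. Data at x = -9.69 spreads outward at speed 4.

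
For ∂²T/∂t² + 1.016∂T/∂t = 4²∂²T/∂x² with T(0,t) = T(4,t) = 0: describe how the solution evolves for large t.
T → 0. Damping (γ=1.016) dissipates energy; oscillations decay exponentially.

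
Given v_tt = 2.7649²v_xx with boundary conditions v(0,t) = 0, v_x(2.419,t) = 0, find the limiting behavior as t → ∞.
v oscillates (no decay). Energy is conserved; the solution oscillates indefinitely as standing waves.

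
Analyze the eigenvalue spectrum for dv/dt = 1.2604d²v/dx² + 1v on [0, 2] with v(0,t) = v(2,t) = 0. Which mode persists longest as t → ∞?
Eigenvalues: λₙ = 1.2604n²π²/2² - 1.
First three modes:
  n=1: λ₁ = 1.2604π²/2² - 1 ≈ 2.11
  n=2: λ₂ = 5.0416π²/2² - 1 ≈ 11.44
  n=3: λ₃ = 11.3436π²/2² - 1 ≈ 26.989
Since 1.2604π²/2² ≈ 3.11 > 1, all λₙ > 0.
The n=1 mode decays slowest → dominates as t → ∞.
Asymptotic: v ~ c₁ sin(πx/2) e^{-λ₁t} with decay rate λ₁ ≈ 2.11.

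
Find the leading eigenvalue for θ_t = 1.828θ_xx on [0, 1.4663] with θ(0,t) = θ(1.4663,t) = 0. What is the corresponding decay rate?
Eigenvalues: λₙ = 1.828n²π²/1.4663².
First three modes:
  n=1: λ₁ = 1.828π²/1.4663² ≈ 8.391
  n=2: λ₂ = 7.312π²/1.4663² ≈ 33.565 (4× faster decay)
  n=3: λ₃ = 16.452π²/1.4663² ≈ 75.522 (9× faster decay)
As t → ∞, higher modes decay exponentially faster. The n=1 mode dominates: θ ~ c₁ sin(πx/1.4663) e^{-λ₁t}.
Decay rate: λ₁ = 1.828π²/1.4663² ≈ 8.391.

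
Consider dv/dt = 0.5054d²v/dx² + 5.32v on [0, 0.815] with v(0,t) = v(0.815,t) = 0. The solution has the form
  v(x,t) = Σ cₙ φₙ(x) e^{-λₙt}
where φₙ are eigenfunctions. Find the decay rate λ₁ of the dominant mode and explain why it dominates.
Eigenvalues: λₙ = 0.5054n²π²/0.815² - 5.32.
First three modes:
  n=1: λ₁ = 0.5054π²/0.815² - 5.32 ≈ 2.19
  n=2: λ₂ = 2.0216π²/0.815² - 5.32 ≈ 24.719
  n=3: λ₃ = 4.5486π²/0.815² - 5.32 ≈ 62.267
Since 0.5054π²/0.815² ≈ 7.51 > 5.32, all λₙ > 0.
The n=1 mode decays slowest → dominates as t → ∞.
Asymptotic: v ~ c₁ sin(πx/0.815) e^{-λ₁t} with decay rate λ₁ ≈ 2.19.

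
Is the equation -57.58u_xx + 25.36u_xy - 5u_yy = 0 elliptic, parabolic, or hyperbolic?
Computing B² - 4AC with A = -57.58, B = 25.36, C = -5: discriminant = -508.4704 (negative). Answer: elliptic.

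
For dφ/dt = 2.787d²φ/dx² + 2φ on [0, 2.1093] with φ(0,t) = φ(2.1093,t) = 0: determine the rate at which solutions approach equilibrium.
Eigenvalues: λₙ = 2.787n²π²/2.1093² - 2.
First three modes:
  n=1: λ₁ = 2.787π²/2.1093² - 2 ≈ 4.182
  n=2: λ₂ = 11.148π²/2.1093² - 2 ≈ 22.73
  n=3: λ₃ = 25.083π²/2.1093² - 2 ≈ 53.642
Since 2.787π²/2.1093² ≈ 6.182 > 2, all λₙ > 0.
The n=1 mode decays slowest → dominates as t → ∞.
Asymptotic: φ ~ c₁ sin(πx/2.1093) e^{-λ₁t} with decay rate λ₁ ≈ 4.182.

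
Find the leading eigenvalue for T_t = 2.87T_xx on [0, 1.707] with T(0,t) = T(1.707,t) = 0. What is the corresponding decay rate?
Eigenvalues: λₙ = 2.87n²π²/1.707².
First three modes:
  n=1: λ₁ = 2.87π²/1.707² ≈ 9.721
  n=2: λ₂ = 11.48π²/1.707² ≈ 38.884 (4× faster decay)
  n=3: λ₃ = 25.83π²/1.707² ≈ 87.49 (9× faster decay)
As t → ∞, higher modes decay exponentially faster. The n=1 mode dominates: T ~ c₁ sin(πx/1.707) e^{-λ₁t}.
Decay rate: λ₁ = 2.87π²/1.707² ≈ 9.721.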